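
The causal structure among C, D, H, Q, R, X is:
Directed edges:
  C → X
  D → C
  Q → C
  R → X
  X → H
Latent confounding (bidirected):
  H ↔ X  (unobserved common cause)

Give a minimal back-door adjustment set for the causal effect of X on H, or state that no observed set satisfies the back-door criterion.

desc(X)\{X}={H}; candidates ⊆ {C,D,Q,R}.
X↔H: latent back-door arc(s) into X.
size 0: {}; under {} X still reaches {C,D,H,Q,R} ∋ H.
size 1: {C}, {D}, {Q} …(+1); under {C} X still reaches {H,R} ∋ H.
size 2: {C,D}, {C,Q}, {C,R} …(+3); under {C,D} X still reaches {H,R} ∋ H.
X↔H cannot be blocked by any observed set — no back-door set.

X→H: no observed back-door set.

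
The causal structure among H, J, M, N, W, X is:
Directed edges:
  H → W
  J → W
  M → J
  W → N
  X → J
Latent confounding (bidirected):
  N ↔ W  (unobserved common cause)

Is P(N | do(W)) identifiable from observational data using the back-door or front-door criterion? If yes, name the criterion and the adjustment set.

P(N|do(W)): not identifiable (no BD/FD set).

desc(W)\{W}={N}; candidates ⊆ {H,J,M,X}.
W↔N: latent back-door arc(s) into W.
size 0: {}; under {} W still reaches {H,J,M,N,X} ∋ N.
size 1: {H}, {J}, {M} …(+1); under {H} W still reaches {J,M,N,X} ∋ N.
size 2: {H,J}, {H,M}, {H,X} …(+3); under {H,J} W still reaches {N} ∋ N.
W↔N cannot be blocked by any observed set — no back-door set.
No mediator lies on a directed W→…→N path.
Neither criterion identifies P(N|do(W)) in this graph.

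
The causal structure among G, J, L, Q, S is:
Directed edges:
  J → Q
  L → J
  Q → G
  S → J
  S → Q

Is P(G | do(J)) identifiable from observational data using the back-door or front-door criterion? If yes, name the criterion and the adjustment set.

P(G|do(J)): backdoor, adjust for {S}.

desc(J)\{J}={G,Q}; candidates ⊆ {L,S}.
size 0: {}; under {} J still reaches {G,L,Q,S} ∋ G.
{S}: J⊥G given {S} in G with J→· removed — back-door holds.
P(G|do(J)) = Σ_{S} P(G|J,S)·P(S).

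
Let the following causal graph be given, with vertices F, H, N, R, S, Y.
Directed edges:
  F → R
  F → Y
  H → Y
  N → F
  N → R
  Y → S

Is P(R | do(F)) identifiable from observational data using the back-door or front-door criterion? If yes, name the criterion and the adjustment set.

P(R|do(F)): backdoor, adjust for {N}.

desc(F)\{F}={R,S,Y}; candidates ⊆ {H,N}.
size 0: {}; under {} F still reaches {N,R} ∋ R.
{N}: F⊥R given {N} in G with F→· removed — back-door holds.
P(R|do(F)) = Σ_{N} P(R|F,N)·P(N).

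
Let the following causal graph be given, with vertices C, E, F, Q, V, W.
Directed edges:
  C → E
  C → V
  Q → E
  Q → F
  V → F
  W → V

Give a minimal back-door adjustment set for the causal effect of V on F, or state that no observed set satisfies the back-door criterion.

desc(V)\{V}={F}; candidates ⊆ {C,E,Q,W}.
∅: V⊥F given ∅ in G with V→· removed — back-door holds.

V→F: minimal back-door set ∅.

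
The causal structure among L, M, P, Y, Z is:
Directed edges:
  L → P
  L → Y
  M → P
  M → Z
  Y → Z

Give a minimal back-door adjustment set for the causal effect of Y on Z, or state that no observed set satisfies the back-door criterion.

Y→Z: minimal back-door set ∅.

desc(Y)\{Y}={Z}; candidates ⊆ {L,M,P}.
∅: Y⊥Z given ∅ in G with Y→· removed — back-door holds.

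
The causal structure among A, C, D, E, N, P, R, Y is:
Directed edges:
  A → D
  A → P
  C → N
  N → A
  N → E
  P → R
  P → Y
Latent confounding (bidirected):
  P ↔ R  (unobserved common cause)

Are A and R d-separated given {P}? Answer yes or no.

No — A and R are d-connected given {P}.

Bayes-Ball from A | {P} reaches {C,D,E,N,R}.
R ∈ reach(A|{P}) ⇒ A ⊥̸ R | {P}.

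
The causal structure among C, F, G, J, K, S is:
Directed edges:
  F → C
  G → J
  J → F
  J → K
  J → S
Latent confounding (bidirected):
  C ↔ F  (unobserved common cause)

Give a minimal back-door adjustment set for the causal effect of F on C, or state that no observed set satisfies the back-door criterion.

desc(F)\{F}={C}; candidates ⊆ {G,J,K,S}.
F↔C: latent back-door arc(s) into F.
size 0: {}; under {} F still reaches {C,G,J,K,S} ∋ C.
size 1: {G}, {J}, {K} …(+1); under {G} F still reaches {C,J,K,S} ∋ C.
size 2: {G,J}, {G,K}, {G,S} …(+3); under {G,J} F still reaches {C} ∋ C.
F↔C cannot be blocked by any observed set — no back-door set.

F→C: no observed back-door set.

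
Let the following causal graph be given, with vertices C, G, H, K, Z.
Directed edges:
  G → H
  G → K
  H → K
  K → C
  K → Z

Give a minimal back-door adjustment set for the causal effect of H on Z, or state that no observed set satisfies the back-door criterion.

desc(H)\{H}={C,K,Z}; candidates ⊆ {G}.
size 0: {}; under {} H still reaches {C,G,K,Z} ∋ Z.
{G}: H⊥Z given {G} in G with H→· removed — back-door holds.

H→Z: minimal back-door set {G}.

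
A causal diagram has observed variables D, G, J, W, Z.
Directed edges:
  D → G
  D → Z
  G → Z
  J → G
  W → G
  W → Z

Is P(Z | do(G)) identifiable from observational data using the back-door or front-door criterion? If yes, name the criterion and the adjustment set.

desc(G)\{G}={Z}; candidates ⊆ {D,J,W}.
size 0: {}; under {} G still reaches {D,J,W,Z} ∋ Z.
size 1: {D}, {J}, {W}; under {D} G still reaches {J,W,Z} ∋ Z.
{D,W}: G⊥Z given {D,W} in G with G→· removed — back-door holds.
P(Z|do(G)) = Σ_{D,W} P(Z|G,D,W)·P(D,W).

P(Z|do(G)): backdoor, adjust for {D, W}.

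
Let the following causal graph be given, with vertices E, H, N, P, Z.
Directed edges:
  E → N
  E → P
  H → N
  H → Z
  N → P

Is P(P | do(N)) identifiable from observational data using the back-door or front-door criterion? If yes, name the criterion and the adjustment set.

P(P|do(N)): backdoor, adjust for {E}.

desc(N)\{N}={P}; candidates ⊆ {E,H,Z}.
size 0: {}; under {} N still reaches {E,H,P,Z} ∋ P.
{E}: N⊥P given {E} in G with N→· removed — back-door holds.
P(P|do(N)) = Σ_{E} P(P|N,E)·P(E).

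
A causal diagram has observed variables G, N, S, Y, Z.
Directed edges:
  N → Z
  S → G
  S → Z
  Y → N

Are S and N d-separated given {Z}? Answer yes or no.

No — S and N are d-connected given {Z}.

Bayes-Ball from S | {Z} reaches {G,N,Y}.
N ∈ reach(S|{Z}) ⇒ S ⊥̸ N | {Z}.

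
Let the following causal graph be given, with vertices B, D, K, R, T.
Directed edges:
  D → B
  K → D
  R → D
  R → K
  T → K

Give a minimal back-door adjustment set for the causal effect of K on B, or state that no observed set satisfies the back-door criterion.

K→B: minimal back-door set {R}.

desc(K)\{K}={B,D}; candidates ⊆ {R,T}.
size 0: {}; under {} K still reaches {B,D,R,T} ∋ B.
{R}: K⊥B given {R} in G with K→· removed — back-door holds.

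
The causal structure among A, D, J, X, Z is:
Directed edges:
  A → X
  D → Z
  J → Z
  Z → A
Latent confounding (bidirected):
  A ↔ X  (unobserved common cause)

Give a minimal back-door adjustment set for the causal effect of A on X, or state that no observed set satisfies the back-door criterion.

desc(A)\{A}={X}; candidates ⊆ {D,J,Z}.
A↔X: latent back-door arc(s) into A.
size 0: {}; under {} A still reaches {D,J,X,Z} ∋ X.
size 1: {D}, {J}, {Z}; under {D} A still reaches {J,X,Z} ∋ X.
size 2: {D,J}, {D,Z}, {J,Z}; under {D,J} A still reaches {X,Z} ∋ X.
A↔X cannot be blocked by any observed set — no back-door set.

A→X: no observed back-door set.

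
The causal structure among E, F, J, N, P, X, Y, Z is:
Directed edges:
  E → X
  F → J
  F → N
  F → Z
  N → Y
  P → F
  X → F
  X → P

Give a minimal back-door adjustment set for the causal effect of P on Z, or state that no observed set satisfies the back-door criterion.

P→Z: minimal back-door set {X}.

desc(P)\{P}={F,J,N,Y,Z}; candidates ⊆ {E,X}.
size 0: {}; under {} P still reaches {E,F,J,N,X,Y,Z} ∋ Z.
{X}: P⊥Z given {X} in G with P→· removed — back-door holds.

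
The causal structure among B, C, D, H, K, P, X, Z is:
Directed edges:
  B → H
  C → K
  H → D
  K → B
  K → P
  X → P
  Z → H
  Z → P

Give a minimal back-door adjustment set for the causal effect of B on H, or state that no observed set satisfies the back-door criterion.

desc(B)\{B}={D,H}; candidates ⊆ {C,K,P,X,Z}.
∅: B⊥H given ∅ in G with B→· removed — back-door holds.

B→H: minimal back-door set ∅.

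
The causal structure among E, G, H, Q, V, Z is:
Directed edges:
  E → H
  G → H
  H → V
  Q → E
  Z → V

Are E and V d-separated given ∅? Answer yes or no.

No — E and V are d-connected given ∅.

Bayes-Ball from E | ∅ reaches {H,Q,V}.
V ∈ reach(E|∅) ⇒ E ⊥̸ V | ∅.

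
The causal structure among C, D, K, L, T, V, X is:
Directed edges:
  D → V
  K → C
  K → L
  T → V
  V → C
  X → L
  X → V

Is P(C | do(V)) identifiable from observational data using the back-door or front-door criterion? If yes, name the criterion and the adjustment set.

desc(V)\{V}={C}; candidates ⊆ {D,K,L,T,X}.
∅: V⊥C given ∅ in G with V→· removed — back-door holds.
P(C|do(V)) = P(C|V) — no adjustment needed.

P(C|do(V)): backdoor, adjust for ∅.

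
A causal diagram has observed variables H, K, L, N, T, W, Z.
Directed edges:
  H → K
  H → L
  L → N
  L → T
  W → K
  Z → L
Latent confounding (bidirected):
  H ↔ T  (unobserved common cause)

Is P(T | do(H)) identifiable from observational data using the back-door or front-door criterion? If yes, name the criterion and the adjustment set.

desc(H)\{H}={K,L,N,T}; candidates ⊆ {W,Z}.
H↔T: latent back-door arc(s) into H.
size 0: {}; under {} H still reaches {T} ∋ T.
size 1: {W}, {Z}; under {W} H still reaches {T} ∋ T.
size 2: {W,Z}; under {W,Z} H still reaches {T} ∋ T.
H↔T cannot be blocked by any observed set — no back-door set.
{L}: (i) intercepts every directed H→T path; (ii) no back-door H→{L}; (iii) {H} blocks every back-door {L}→T. Front-door holds.
P(T|do(H)) = Σ_{L} P(L|H) Σ_{H'} P(T|L,H')P(H').

P(T|do(H)): frontdoor, adjust for {L}.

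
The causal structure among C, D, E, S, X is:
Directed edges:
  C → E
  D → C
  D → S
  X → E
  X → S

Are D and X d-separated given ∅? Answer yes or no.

Yes — D ⊥ X | ∅.

Bayes-Ball from D | ∅ reaches {C,E,S}.
X ∉ reach(D|∅) ⇒ D ⊥ X | ∅.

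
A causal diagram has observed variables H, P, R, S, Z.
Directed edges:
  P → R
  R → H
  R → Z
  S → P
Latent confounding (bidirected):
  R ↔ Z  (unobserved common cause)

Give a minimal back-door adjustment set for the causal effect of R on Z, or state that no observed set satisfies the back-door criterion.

desc(R)\{R}={H,Z}; candidates ⊆ {P,S}.
R↔Z: latent back-door arc(s) into R.
size 0: {}; under {} R still reaches {P,S,Z} ∋ Z.
size 1: {P}, {S}; under {P} R still reaches {Z} ∋ Z.
size 2: {P,S}; under {P,S} R still reaches {Z} ∋ Z.
R↔Z cannot be blocked by any observed set — no back-door set.

R→Z: no observed back-door set.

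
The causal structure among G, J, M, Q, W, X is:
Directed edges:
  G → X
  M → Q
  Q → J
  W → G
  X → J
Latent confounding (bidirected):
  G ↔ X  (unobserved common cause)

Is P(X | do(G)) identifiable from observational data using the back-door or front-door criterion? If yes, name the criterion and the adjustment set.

P(X|do(G)): not identifiable (no BD/FD set).

desc(G)\{G}={J,X}; candidates ⊆ {M,Q,W}.
G↔X: latent back-door arc(s) into G.
size 0: {}; under {} G still reaches {J,W,X} ∋ X.
size 1: {M}, {Q}, {W}; under {M} G still reaches {J,W,X} ∋ X.
size 2: {M,Q}, {M,W}, {Q,W}; under {M,Q} G still reaches {J,W,X} ∋ X.
G↔X cannot be blocked by any observed set — no back-door set.
No mediator lies on a directed G→…→X path.
Neither criterion identifies P(X|do(G)) in this graph.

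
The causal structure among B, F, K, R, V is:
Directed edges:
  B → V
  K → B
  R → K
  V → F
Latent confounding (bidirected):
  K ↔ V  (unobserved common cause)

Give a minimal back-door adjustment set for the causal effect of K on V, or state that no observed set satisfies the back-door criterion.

K→V: no observed back-door set.

desc(K)\{K}={B,F,V}; candidates ⊆ {R}.
K↔V: latent back-door arc(s) into K.
size 0: {}; under {} K still reaches {F,R,V} ∋ V.
size 1: {R}; under {R} K still reaches {F,V} ∋ V.
K↔V cannot be blocked by any observed set — no back-door set.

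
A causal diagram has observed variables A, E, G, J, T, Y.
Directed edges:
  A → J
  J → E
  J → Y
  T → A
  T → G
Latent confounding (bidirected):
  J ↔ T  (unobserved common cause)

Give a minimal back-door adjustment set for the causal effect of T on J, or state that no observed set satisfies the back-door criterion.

desc(T)\{T}={A,E,G,J,Y}; candidates ⊆ {—}.
T↔J: latent back-door arc(s) into T.
size 0: {}; under {} T still reaches {E,J,Y} ∋ J.
T↔J cannot be blocked by any observed set — no back-door set.

T→J: no observed back-door set.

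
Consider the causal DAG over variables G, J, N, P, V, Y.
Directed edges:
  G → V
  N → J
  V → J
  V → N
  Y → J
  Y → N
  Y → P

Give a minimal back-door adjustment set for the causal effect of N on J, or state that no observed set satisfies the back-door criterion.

N→J: minimal back-door set {V, Y}.

desc(N)\{N}={J}; candidates ⊆ {G,P,V,Y}.
size 0: {}; under {} N still reaches {G,J,P,V,Y} ∋ J.
size 1: {G}, {P}, {V} …(+1); under {G} N still reaches {J,P,V,Y} ∋ J.
{V,Y}: N⊥J given {V,Y} in G with N→· removed — back-door holds.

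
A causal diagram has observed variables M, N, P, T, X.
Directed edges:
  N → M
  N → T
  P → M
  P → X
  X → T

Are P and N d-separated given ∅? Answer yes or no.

Yes — P ⊥ N | ∅.

Bayes-Ball from P | ∅ reaches {M,T,X}.
N ∉ reach(P|∅) ⇒ P ⊥ N | ∅.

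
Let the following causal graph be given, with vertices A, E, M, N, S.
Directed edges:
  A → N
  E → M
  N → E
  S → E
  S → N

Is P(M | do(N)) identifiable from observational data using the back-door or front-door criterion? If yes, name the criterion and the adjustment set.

desc(N)\{N}={E,M}; candidates ⊆ {A,S}.
size 0: {}; under {} N still reaches {A,E,M,S} ∋ M.
{S}: N⊥M given {S} in G with N→· removed — back-door holds.
P(M|do(N)) = Σ_{S} P(M|N,S)·P(S).

P(M|do(N)): backdoor, adjust for {S}.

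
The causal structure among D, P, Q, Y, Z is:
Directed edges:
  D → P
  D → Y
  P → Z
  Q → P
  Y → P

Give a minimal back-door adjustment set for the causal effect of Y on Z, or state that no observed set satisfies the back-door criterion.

desc(Y)\{Y}={P,Z}; candidates ⊆ {D,Q}.
size 0: {}; under {} Y still reaches {D,P,Z} ∋ Z.
{D}: Y⊥Z given {D} in G with Y→· removed — back-door holds.

Y→Z: minimal back-door set {D}.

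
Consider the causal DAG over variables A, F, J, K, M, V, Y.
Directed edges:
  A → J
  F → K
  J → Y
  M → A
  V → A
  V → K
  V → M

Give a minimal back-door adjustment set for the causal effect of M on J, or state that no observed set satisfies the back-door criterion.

M→J: minimal back-door set {V}.

desc(M)\{M}={A,J,Y}; candidates ⊆ {F,K,V}.
size 0: {}; under {} M still reaches {A,J,K,V,Y} ∋ J.
{V}: M⊥J given {V} in G with M→· removed — back-door holds.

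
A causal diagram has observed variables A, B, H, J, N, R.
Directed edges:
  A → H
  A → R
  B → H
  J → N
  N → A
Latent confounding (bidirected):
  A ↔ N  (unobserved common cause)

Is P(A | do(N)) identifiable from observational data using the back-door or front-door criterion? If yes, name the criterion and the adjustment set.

P(A|do(N)): not identifiable (no BD/FD set).

desc(N)\{N}={A,H,R}; candidates ⊆ {B,J}.
N↔A: latent back-door arc(s) into N.
size 0: {}; under {} N still reaches {A,H,J,R} ∋ A.
size 1: {B}, {J}; under {B} N still reaches {A,H,J,R} ∋ A.
size 2: {B,J}; under {B,J} N still reaches {A,H,R} ∋ A.
N↔A cannot be blocked by any observed set — no back-door set.
No mediator lies on a directed N→…→A path.
Neither criterion identifies P(A|do(N)) in this graph.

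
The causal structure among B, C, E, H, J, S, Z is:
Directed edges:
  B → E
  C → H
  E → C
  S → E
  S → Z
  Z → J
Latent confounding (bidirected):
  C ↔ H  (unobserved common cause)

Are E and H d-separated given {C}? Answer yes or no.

No — E and H are d-connected given {C}.

Bayes-Ball from E | {C} reaches {B,H,J,S,Z}.
H ∈ reach(E|{C}) ⇒ E ⊥̸ H | {C}.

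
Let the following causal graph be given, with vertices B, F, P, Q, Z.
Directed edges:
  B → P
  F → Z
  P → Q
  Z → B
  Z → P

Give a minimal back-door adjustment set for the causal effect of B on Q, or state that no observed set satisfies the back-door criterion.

B→Q: minimal back-door set {Z}.

desc(B)\{B}={P,Q}; candidates ⊆ {F,Z}.
size 0: {}; under {} B still reaches {F,P,Q,Z} ∋ Q.
{Z}: B⊥Q given {Z} in G with B→· removed — back-door holds.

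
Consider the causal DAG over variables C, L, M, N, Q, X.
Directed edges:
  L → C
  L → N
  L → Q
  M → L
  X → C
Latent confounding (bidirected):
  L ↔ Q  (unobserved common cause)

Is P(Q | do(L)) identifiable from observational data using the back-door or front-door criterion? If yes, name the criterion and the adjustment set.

P(Q|do(L)): not identifiable (no BD/FD set).

desc(L)\{L}={C,N,Q}; candidates ⊆ {M,X}.
L↔Q: latent back-door arc(s) into L.
size 0: {}; under {} L still reaches {M,Q} ∋ Q.
size 1: {M}, {X}; under {M} L still reaches {Q} ∋ Q.
size 2: {M,X}; under {M,X} L still reaches {Q} ∋ Q.
L↔Q cannot be blocked by any observed set — no back-door set.
No mediator lies on a directed L→…→Q path.
Neither criterion identifies P(Q|do(L)) in this graph.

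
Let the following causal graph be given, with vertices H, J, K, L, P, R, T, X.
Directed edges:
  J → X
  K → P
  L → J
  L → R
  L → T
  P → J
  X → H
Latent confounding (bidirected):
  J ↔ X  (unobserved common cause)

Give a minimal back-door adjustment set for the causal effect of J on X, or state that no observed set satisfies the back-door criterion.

desc(J)\{J}={H,X}; candidates ⊆ {K,L,P,R,T}.
J↔X: latent back-door arc(s) into J.
size 0: {}; under {} J still reaches {H,K,L,P,R,T,X} ∋ X.
size 1: {K}, {L}, {P} …(+2); under {K} J still reaches {H,L,P,R,T,X} ∋ X.
size 2: {K,L}, {K,P}, {K,R} …(+7); under {K,L} J still reaches {H,P,X} ∋ X.
J↔X cannot be blocked by any observed set — no back-door set.

J→X: no observed back-door set.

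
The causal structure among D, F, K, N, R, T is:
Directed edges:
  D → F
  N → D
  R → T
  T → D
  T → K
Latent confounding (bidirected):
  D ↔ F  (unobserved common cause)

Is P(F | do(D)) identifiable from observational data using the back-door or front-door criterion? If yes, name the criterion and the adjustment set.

P(F|do(D)): not identifiable (no BD/FD set).

desc(D)\{D}={F}; candidates ⊆ {K,N,R,T}.
D↔F: latent back-door arc(s) into D.
size 0: {}; under {} D still reaches {F,K,N,R,T} ∋ F.
size 1: {K}, {N}, {R} …(+1); under {K} D still reaches {F,N,R,T} ∋ F.
size 2: {K,N}, {K,R}, {K,T} …(+3); under {K,N} D still reaches {F,R,T} ∋ F.
D↔F cannot be blocked by any observed set — no back-door set.
No mediator lies on a directed D→…→F path.
Neither criterion identifies P(F|do(D)) in this graph.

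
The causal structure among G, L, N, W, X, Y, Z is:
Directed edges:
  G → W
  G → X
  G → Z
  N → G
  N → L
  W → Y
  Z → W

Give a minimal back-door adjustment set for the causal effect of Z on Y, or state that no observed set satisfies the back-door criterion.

desc(Z)\{Z}={W,Y}; candidates ⊆ {G,L,N,X}.
size 0: {}; under {} Z still reaches {G,L,N,W,X,Y} ∋ Y.
{G}: Z⊥Y given {G} in G with Z→· removed — back-door holds.

Z→Y: minimal back-door set {G}.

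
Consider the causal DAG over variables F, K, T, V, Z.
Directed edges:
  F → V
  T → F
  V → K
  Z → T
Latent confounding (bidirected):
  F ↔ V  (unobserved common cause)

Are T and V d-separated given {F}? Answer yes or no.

No — T and V are d-connected given {F}.

Bayes-Ball from T | {F} reaches {K,V,Z}.
V ∈ reach(T|{F}) ⇒ T ⊥̸ V | {F}.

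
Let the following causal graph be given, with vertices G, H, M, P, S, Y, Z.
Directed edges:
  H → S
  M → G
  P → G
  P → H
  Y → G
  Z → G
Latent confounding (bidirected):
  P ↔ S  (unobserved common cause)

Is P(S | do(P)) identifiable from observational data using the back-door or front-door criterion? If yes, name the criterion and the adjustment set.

P(S|do(P)): frontdoor, adjust for {H}.

desc(P)\{P}={G,H,S}; candidates ⊆ {M,Y,Z}.
P↔S: latent back-door arc(s) into P.
size 0: {}; under {} P still reaches {S} ∋ S.
size 1: {M}, {Y}, {Z}; under {M} P still reaches {S} ∋ S.
size 2: {M,Y}, {M,Z}, {Y,Z}; under {M,Y} P still reaches {S} ∋ S.
P↔S cannot be blocked by any observed set — no back-door set.
{H}: (i) intercepts every directed P→S path; (ii) no back-door P→{H}; (iii) {P} blocks every back-door {H}→S. Front-door holds.
P(S|do(P)) = Σ_{H} P(H|P) Σ_{P'} P(S|H,P')P(P').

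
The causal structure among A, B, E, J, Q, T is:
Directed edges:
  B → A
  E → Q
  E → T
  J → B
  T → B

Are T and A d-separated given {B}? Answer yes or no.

Yes — T ⊥ A | {B}.

Bayes-Ball from T | {B} reaches {E,J,Q}.
A ∉ reach(T|{B}) ⇒ T ⊥ A | {B}.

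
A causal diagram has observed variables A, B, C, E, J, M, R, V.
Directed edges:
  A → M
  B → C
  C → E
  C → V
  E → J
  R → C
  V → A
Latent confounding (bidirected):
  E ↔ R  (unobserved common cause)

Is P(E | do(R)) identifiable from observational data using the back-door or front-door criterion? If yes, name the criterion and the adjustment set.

P(E|do(R)): frontdoor, adjust for {C}.

desc(R)\{R}={A,C,E,J,M,V}; candidates ⊆ {B}.
R↔E: latent back-door arc(s) into R.
size 0: {}; under {} R still reaches {E,J} ∋ E.
size 1: {B}; under {B} R still reaches {E,J} ∋ E.
R↔E cannot be blocked by any observed set — no back-door set.
{C}: (i) intercepts every directed R→E path; (ii) no back-door R→{C}; (iii) {R} blocks every back-door {C}→E. Front-door holds.
P(E|do(R)) = Σ_{C} P(C|R) Σ_{R'} P(E|C,R')P(R').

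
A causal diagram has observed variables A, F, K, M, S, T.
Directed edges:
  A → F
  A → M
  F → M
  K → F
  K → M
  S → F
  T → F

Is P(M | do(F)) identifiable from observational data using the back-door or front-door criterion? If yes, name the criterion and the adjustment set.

desc(F)\{F}={M}; candidates ⊆ {A,K,S,T}.
size 0: {}; under {} F still reaches {A,K,M,S,T} ∋ M.
size 1: {A}, {K}, {S} …(+1); under {A} F still reaches {K,M,S,T} ∋ M.
{A,K}: F⊥M given {A,K} in G with F→· removed — back-door holds.
P(M|do(F)) = Σ_{A,K} P(M|F,A,K)·P(A,K).

P(M|do(F)): backdoor, adjust for {A, K}.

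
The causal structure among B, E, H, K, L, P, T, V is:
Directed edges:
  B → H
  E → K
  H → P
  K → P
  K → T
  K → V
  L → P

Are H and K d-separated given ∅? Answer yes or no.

Yes — H ⊥ K | ∅.

Bayes-Ball from H | ∅ reaches {B,P}.
K ∉ reach(H|∅) ⇒ H ⊥ K | ∅.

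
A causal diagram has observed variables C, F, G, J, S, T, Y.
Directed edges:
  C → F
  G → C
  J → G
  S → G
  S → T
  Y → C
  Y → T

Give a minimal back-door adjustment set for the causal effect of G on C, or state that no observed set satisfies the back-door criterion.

desc(G)\{G}={C,F}; candidates ⊆ {J,S,T,Y}.
∅: G⊥C given ∅ in G with G→· removed — back-door holds.

G→C: minimal back-door set ∅.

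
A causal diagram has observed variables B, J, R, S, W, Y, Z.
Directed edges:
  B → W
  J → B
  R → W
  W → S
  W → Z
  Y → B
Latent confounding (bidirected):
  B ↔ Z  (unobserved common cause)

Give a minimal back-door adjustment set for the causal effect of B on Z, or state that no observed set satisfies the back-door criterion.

B→Z: no observed back-door set.

desc(B)\{B}={S,W,Z}; candidates ⊆ {J,R,Y}.
B↔Z: latent back-door arc(s) into B.
size 0: {}; under {} B still reaches {J,Y,Z} ∋ Z.
size 1: {J}, {R}, {Y}; under {J} B still reaches {Y,Z} ∋ Z.
size 2: {J,R}, {J,Y}, {R,Y}; under {J,R} B still reaches {Y,Z} ∋ Z.
B↔Z cannot be blocked by any observed set — no back-door set.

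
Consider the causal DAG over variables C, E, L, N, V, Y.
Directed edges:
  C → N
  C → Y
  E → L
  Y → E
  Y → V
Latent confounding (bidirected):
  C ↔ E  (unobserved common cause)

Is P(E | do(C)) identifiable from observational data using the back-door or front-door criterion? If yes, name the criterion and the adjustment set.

P(E|do(C)): frontdoor, adjust for {Y}.

desc(C)\{C}={E,L,N,V,Y}; candidates ⊆ {—}.
C↔E: latent back-door arc(s) into C.
size 0: {}; under {} C still reaches {E,L} ∋ E.
C↔E cannot be blocked by any observed set — no back-door set.
{Y}: (i) intercepts every directed C→E path; (ii) no back-door C→{Y}; (iii) {C} blocks every back-door {Y}→E. Front-door holds.
P(E|do(C)) = Σ_{Y} P(Y|C) Σ_{C'} P(E|Y,C')P(C').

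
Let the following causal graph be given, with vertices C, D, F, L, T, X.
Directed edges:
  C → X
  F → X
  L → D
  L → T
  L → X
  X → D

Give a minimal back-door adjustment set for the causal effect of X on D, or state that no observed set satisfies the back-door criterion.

X→D: minimal back-door set {L}.

desc(X)\{X}={D}; candidates ⊆ {C,F,L,T}.
size 0: {}; under {} X still reaches {C,D,F,L,T} ∋ D.
{L}: X⊥D given {L} in G with X→· removed — back-door holds.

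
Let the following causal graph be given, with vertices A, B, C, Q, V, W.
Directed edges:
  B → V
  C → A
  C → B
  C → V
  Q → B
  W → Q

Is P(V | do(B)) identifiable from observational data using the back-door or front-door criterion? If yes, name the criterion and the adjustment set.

desc(B)\{B}={V}; candidates ⊆ {A,C,Q,W}.
size 0: {}; under {} B still reaches {A,C,Q,V,W} ∋ V.
{C}: B⊥V given {C} in G with B→· removed — back-door holds.
P(V|do(B)) = Σ_{C} P(V|B,C)·P(C).

P(V|do(B)): backdoor, adjust for {C}.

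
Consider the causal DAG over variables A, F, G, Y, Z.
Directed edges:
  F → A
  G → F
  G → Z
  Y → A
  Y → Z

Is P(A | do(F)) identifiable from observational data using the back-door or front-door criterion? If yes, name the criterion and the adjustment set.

P(A|do(F)): backdoor, adjust for ∅.

desc(F)\{F}={A}; candidates ⊆ {G,Y,Z}.
∅: F⊥A given ∅ in G with F→· removed — back-door holds.
P(A|do(F)) = P(A|F) — no adjustment needed.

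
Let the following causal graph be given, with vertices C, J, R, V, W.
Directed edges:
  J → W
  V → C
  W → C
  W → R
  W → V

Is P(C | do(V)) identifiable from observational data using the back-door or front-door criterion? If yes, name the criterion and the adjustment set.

desc(V)\{V}={C}; candidates ⊆ {J,R,W}.
size 0: {}; under {} V still reaches {C,J,R,W} ∋ C.
{W}: V⊥C given {W} in G with V→· removed — back-door holds.
P(C|do(V)) = Σ_{W} P(C|V,W)·P(W).

P(C|do(V)): backdoor, adjust for {W}.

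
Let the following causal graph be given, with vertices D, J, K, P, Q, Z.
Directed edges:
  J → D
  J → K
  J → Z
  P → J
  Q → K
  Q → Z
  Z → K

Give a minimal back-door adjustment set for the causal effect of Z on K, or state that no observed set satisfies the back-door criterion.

desc(Z)\{Z}={K}; candidates ⊆ {D,J,P,Q}.
size 0: {}; under {} Z still reaches {D,J,K,P,Q} ∋ K.
size 1: {D}, {J}, {P} …(+1); under {D} Z still reaches {J,K,P,Q} ∋ K.
{J,Q}: Z⊥K given {J,Q} in G with Z→· removed — back-door holds.

Z→K: minimal back-door set {J, Q}.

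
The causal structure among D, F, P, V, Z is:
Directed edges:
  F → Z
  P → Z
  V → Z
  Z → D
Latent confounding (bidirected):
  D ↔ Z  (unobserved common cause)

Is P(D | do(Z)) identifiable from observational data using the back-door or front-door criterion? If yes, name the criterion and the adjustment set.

desc(Z)\{Z}={D}; candidates ⊆ {F,P,V}.
Z↔D: latent back-door arc(s) into Z.
size 0: {}; under {} Z still reaches {D,F,P,V} ∋ D.
size 1: {F}, {P}, {V}; under {F} Z still reaches {D,P,V} ∋ D.
size 2: {F,P}, {F,V}, {P,V}; under {F,P} Z still reaches {D,V} ∋ D.
Z↔D cannot be blocked by any observed set — no back-door set.
No mediator lies on a directed Z→…→D path.
Neither criterion identifies P(D|do(Z)) in this graph.

P(D|do(Z)): not identifiable (no BD/FD set).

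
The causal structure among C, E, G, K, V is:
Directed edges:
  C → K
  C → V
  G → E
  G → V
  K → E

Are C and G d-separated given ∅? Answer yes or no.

Yes — C ⊥ G | ∅.

Bayes-Ball from C | ∅ reaches {E,K,V}.
G ∉ reach(C|∅) ⇒ C ⊥ G | ∅.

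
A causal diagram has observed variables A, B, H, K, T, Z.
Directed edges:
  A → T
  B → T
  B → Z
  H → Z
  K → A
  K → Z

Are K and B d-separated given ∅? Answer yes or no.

Yes — K ⊥ B | ∅.

Bayes-Ball from K | ∅ reaches {A,T,Z}.
B ∉ reach(K|∅) ⇒ K ⊥ B | ∅.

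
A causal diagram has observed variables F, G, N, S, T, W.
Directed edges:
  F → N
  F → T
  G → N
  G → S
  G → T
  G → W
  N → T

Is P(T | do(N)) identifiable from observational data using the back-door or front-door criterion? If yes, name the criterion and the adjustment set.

desc(N)\{N}={T}; candidates ⊆ {F,G,S,W}.
size 0: {}; under {} N still reaches {F,G,S,T,W} ∋ T.
size 1: {F}, {G}, {S} …(+1); under {F} N still reaches {G,S,T,W} ∋ T.
{F,G}: N⊥T given {F,G} in G with N→· removed — back-door holds.
P(T|do(N)) = Σ_{F,G} P(T|N,F,G)·P(F,G).

P(T|do(N)): backdoor, adjust for {F, G}.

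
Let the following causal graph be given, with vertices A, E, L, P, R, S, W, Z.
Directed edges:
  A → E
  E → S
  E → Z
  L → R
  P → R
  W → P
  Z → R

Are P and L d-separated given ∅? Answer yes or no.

Yes — P ⊥ L | ∅.

Bayes-Ball from P | ∅ reaches {R,W}.
L ∉ reach(P|∅) ⇒ P ⊥ L | ∅.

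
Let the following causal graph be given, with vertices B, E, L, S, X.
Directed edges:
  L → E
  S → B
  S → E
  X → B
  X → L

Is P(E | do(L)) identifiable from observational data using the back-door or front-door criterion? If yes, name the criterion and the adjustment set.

desc(L)\{L}={E}; candidates ⊆ {B,S,X}.
∅: L⊥E given ∅ in G with L→· removed — back-door holds.
P(E|do(L)) = P(E|L) — no adjustment needed.

P(E|do(L)): backdoor, adjust for ∅.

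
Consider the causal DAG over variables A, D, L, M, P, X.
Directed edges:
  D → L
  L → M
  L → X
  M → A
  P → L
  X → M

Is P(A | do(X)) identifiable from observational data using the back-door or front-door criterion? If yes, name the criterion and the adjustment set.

P(A|do(X)): backdoor, adjust for {L}.

desc(X)\{X}={A,M}; candidates ⊆ {D,L,P}.
size 0: {}; under {} X still reaches {A,D,L,M,P} ∋ A.
{L}: X⊥A given {L} in G with X→· removed — back-door holds.
P(A|do(X)) = Σ_{L} P(A|X,L)·P(L).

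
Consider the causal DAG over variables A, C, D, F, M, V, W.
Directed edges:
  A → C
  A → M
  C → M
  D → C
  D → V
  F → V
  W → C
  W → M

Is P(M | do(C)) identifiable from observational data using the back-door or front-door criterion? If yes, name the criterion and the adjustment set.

P(M|do(C)): backdoor, adjust for {A, W}.

desc(C)\{C}={M}; candidates ⊆ {A,D,F,V,W}.
size 0: {}; under {} C still reaches {A,D,M,V,W} ∋ M.
size 1: {A}, {D}, {F} …(+2); under {A} C still reaches {D,M,V,W} ∋ M.
{A,W}: C⊥M given {A,W} in G with C→· removed — back-door holds.
P(M|do(C)) = Σ_{A,W} P(M|C,A,W)·P(A,W).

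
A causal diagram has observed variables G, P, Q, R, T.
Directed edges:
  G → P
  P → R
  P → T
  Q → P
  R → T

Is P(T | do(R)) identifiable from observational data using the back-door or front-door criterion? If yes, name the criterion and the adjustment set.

desc(R)\{R}={T}; candidates ⊆ {G,P,Q}.
size 0: {}; under {} R still reaches {G,P,Q,T} ∋ T.
{P}: R⊥T given {P} in G with R→· removed — back-door holds.
P(T|do(R)) = Σ_{P} P(T|R,P)·P(P).

P(T|do(R)): backdoor, adjust for {P}.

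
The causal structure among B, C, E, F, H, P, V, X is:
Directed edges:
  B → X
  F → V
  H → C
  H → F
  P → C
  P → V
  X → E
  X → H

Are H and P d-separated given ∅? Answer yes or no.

Yes — H ⊥ P | ∅.

Bayes-Ball from H | ∅ reaches {B,C,E,F,V,X}.
P ∉ reach(H|∅) ⇒ H ⊥ P | ∅.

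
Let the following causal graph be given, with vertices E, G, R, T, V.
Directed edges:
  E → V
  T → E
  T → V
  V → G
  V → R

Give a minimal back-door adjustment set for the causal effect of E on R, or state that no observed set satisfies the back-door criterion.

desc(E)\{E}={G,R,V}; candidates ⊆ {T}.
size 0: {}; under {} E still reaches {G,R,T,V} ∋ R.
{T}: E⊥R given {T} in G with E→· removed — back-door holds.

E→R: minimal back-door set {T}.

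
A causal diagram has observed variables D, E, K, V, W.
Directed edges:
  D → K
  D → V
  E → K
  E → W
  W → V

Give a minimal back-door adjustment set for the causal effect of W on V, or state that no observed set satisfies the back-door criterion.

W→V: minimal back-door set ∅.

desc(W)\{W}={V}; candidates ⊆ {D,E,K}.
∅: W⊥V given ∅ in G with W→· removed — back-door holds.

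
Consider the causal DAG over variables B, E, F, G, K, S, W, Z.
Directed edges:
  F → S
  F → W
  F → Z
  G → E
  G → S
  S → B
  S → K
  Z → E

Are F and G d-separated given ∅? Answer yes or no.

Bayes-Ball from F | ∅ reaches {B,E,K,S,W,Z}.
G ∉ reach(F|∅) ⇒ F ⊥ G | ∅.

Yes — F ⊥ G | ∅.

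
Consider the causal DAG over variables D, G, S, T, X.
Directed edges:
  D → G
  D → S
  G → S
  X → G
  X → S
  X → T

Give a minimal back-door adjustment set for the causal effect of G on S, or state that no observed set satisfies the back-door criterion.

desc(G)\{G}={S}; candidates ⊆ {D,T,X}.
size 0: {}; under {} G still reaches {D,S,T,X} ∋ S.
size 1: {D}, {T}, {X}; under {D} G still reaches {S,T,X} ∋ S.
{D,X}: G⊥S given {D,X} in G with G→· removed — back-door holds.

G→S: minimal back-door set {D, X}.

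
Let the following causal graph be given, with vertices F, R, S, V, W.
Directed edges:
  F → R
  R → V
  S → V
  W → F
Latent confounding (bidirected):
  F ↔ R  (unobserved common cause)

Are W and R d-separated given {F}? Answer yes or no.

No — W and R are d-connected given {F}.

Bayes-Ball from W | {F} reaches {R,V}.
R ∈ reach(W|{F}) ⇒ W ⊥̸ R | {F}.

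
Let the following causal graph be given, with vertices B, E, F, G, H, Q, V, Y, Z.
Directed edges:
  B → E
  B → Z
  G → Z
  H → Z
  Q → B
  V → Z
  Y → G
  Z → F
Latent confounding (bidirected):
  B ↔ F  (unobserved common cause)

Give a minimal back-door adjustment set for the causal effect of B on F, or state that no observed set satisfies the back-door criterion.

desc(B)\{B}={E,F,Z}; candidates ⊆ {G,H,Q,V,Y}.
B↔F: latent back-door arc(s) into B.
size 0: {}; under {} B still reaches {F,Q} ∋ F.
size 1: {G}, {H}, {Q} …(+2); under {G} B still reaches {F,Q} ∋ F.
size 2: {G,H}, {G,Q}, {G,V} …(+7); under {G,H} B still reaches {F,Q} ∋ F.
B↔F cannot be blocked by any observed set — no back-door set.

B→F: no observed back-door set.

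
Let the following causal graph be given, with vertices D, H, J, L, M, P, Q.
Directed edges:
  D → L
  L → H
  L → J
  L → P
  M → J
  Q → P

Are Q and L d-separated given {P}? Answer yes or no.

Bayes-Ball from Q | {P} reaches {D,H,J,L}.
L ∈ reach(Q|{P}) ⇒ Q ⊥̸ L | {P}.

No — Q and L are d-connected given {P}.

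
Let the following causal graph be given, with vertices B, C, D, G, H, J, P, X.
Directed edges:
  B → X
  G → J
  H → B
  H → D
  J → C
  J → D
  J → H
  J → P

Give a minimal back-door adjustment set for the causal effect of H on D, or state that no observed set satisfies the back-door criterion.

desc(H)\{H}={B,D,X}; candidates ⊆ {C,G,J,P}.
size 0: {}; under {} H still reaches {C,D,G,J,P} ∋ D.
{J}: H⊥D given {J} in G with H→· removed — back-door holds.

H→D: minimal back-door set {J}.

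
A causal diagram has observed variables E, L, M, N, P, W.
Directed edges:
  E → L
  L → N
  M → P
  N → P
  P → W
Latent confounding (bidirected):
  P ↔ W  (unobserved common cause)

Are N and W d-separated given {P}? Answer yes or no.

No — N and W are d-connected given {P}.

Bayes-Ball from N | {P} reaches {E,L,M,W}.
W ∈ reach(N|{P}) ⇒ N ⊥̸ W | {P}.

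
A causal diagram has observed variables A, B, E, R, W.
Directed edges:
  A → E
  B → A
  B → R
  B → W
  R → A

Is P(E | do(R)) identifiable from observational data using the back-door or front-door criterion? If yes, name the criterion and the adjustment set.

P(E|do(R)): backdoor, adjust for {B}.

desc(R)\{R}={A,E}; candidates ⊆ {B,W}.
size 0: {}; under {} R still reaches {A,B,E,W} ∋ E.
{B}: R⊥E given {B} in G with R→· removed — back-door holds.
P(E|do(R)) = Σ_{B} P(E|R,B)·P(B).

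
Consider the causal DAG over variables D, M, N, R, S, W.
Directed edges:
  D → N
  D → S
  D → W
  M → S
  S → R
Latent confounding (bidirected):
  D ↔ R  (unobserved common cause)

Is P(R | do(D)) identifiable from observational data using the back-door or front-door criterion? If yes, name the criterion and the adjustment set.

desc(D)\{D}={N,R,S,W}; candidates ⊆ {M}.
D↔R: latent back-door arc(s) into D.
size 0: {}; under {} D still reaches {R} ∋ R.
size 1: {M}; under {M} D still reaches {R} ∋ R.
D↔R cannot be blocked by any observed set — no back-door set.
{S}: (i) intercepts every directed D→R path; (ii) no back-door D→{S}; (iii) {D} blocks every back-door {S}→R. Front-door holds.
P(R|do(D)) = Σ_{S} P(S|D) Σ_{D'} P(R|S,D')P(D').

P(R|do(D)): frontdoor, adjust for {S}.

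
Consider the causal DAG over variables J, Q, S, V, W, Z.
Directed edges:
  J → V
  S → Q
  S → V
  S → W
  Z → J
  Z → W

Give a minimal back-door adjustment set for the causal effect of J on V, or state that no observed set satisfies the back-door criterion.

J→V: minimal back-door set ∅.

desc(J)\{J}={V}; candidates ⊆ {Q,S,W,Z}.
∅: J⊥V given ∅ in G with J→· removed — back-door holds.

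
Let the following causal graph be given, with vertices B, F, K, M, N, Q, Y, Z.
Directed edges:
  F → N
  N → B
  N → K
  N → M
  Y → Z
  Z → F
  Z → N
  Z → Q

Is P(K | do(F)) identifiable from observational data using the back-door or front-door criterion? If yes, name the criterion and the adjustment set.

desc(F)\{F}={B,K,M,N}; candidates ⊆ {Q,Y,Z}.
size 0: {}; under {} F still reaches {B,K,M,N,Q,Y,Z} ∋ K.
{Z}: F⊥K given {Z} in G with F→· removed — back-door holds.
P(K|do(F)) = Σ_{Z} P(K|F,Z)·P(Z).

P(K|do(F)): backdoor, adjust for {Z}.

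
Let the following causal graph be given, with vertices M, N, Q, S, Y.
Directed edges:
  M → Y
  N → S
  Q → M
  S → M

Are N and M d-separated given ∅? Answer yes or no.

Bayes-Ball from N | ∅ reaches {M,S,Y}.
M ∈ reach(N|∅) ⇒ N ⊥̸ M | ∅.

No — N and M are d-connected given ∅.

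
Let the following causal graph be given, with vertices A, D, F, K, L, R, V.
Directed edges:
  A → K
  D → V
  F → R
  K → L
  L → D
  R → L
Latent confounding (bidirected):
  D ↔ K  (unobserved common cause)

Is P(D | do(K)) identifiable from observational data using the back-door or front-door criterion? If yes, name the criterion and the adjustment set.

P(D|do(K)): frontdoor, adjust for {L}.

desc(K)\{K}={D,L,V}; candidates ⊆ {A,F,R}.
K↔D: latent back-door arc(s) into K.
size 0: {}; under {} K still reaches {A,D,V} ∋ D.
size 1: {A}, {F}, {R}; under {A} K still reaches {D,V} ∋ D.
size 2: {A,F}, {A,R}, {F,R}; under {A,F} K still reaches {D,V} ∋ D.
K↔D cannot be blocked by any observed set — no back-door set.
{L}: (i) intercepts every directed K→D path; (ii) no back-door K→{L}; (iii) {K} blocks every back-door {L}→D. Front-door holds.
P(D|do(K)) = Σ_{L} P(L|K) Σ_{K'} P(D|L,K')P(K').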